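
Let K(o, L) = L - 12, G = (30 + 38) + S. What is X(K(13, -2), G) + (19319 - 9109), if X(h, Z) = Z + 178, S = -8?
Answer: 10448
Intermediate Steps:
G = 60 (G = (30 + 38) - 8 = 68 - 8 = 60)
K(o, L) = -12 + L
X(h, Z) = 178 + Z
X(K(13, -2), G) + (19319 - 9109) = (178 + 60) + (19319 - 9109) = 238 + 10210 = 10448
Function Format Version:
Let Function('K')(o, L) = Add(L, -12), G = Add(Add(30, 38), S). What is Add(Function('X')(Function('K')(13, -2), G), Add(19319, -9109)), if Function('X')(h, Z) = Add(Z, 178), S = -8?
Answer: 10448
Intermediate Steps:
G = 60 (G = Add(Add(30, 38), -8) = Add(68, -8) = 60)
Function('K')(o, L) = Add(-12, L)
Function('X')(h, Z) = Add(178, Z)
Add(Function('X')(Function('K')(13, -2), G), Add(19319, -9109)) = Add(Add(178, 60), Add(19319, -9109)) = Add(238, 10210) = 10448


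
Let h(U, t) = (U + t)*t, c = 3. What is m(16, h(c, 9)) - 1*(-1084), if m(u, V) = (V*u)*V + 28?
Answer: 187736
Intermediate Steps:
h(U, t) = t*(U + t)
m(u, V) = 28 + u*V² (m(u, V) = u*V² + 28 = 28 + u*V²)
m(16, h(c, 9)) - 1*(-1084) = (28 + 16*(9*(3 + 9))²) - 1*(-1084) = (28 + 16*(9*12)²) + 1084 = (28 + 16*108²) + 1084 = (28 + 16*11664) + 1084 = (28 + 186624) + 1084 = 186652 + 1084 = 187736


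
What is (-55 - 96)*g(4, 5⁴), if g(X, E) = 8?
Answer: -1208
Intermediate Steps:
(-55 - 96)*g(4, 5⁴) = (-55 - 96)*8 = -151*8 = -1208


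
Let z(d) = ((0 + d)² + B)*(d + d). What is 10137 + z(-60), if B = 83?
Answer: -431823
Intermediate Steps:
z(d) = 2*d*(83 + d²) (z(d) = ((0 + d)² + 83)*(d + d) = (d² + 83)*(2*d) = (83 + d²)*(2*d) = 2*d*(83 + d²))
10137 + z(-60) = 10137 + 2*(-60)*(83 + (-60)²) = 10137 + 2*(-60)*(83 + 3600) = 10137 + 2*(-60)*3683 = 10137 - 441960 = -431823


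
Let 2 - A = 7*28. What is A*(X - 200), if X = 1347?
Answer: -222518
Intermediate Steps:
A = -194 (A = 2 - 7*28 = 2 - 1*196 = 2 - 196 = -194)
A*(X - 200) = -194*(1347 - 200) = -194*1147 = -222518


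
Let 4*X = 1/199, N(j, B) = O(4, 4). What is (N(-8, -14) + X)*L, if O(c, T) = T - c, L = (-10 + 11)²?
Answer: 1/796 ≈ 0.0012563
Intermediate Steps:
L = 1 (L = 1² = 1)
N(j, B) = 0 (N(j, B) = 4 - 1*4 = 4 - 4 = 0)
X = 1/796 (X = (¼)/199 = (¼)*(1/199) = 1/796 ≈ 0.0012563)
(N(-8, -14) + X)*L = (0 + 1/796)*1 = (1/796)*1 = 1/796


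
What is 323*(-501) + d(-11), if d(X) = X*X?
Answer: -161702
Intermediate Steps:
d(X) = X²
323*(-501) + d(-11) = 323*(-501) + (-11)² = -161823 + 121 = -161702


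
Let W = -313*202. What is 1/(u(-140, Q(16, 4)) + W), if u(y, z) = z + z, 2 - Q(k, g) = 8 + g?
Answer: -1/63246 ≈ -1.5811e-5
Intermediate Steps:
Q(k, g) = -6 - g (Q(k, g) = 2 - (8 + g) = 2 + (-8 - g) = -6 - g)
u(y, z) = 2*z
W = -63226
1/(u(-140, Q(16, 4)) + W) = 1/(2*(-6 - 1*4) - 63226) = 1/(2*(-6 - 4) - 63226) = 1/(2*(-10) - 63226) = 1/(-20 - 63226) = 1/(-63246) = -1/63246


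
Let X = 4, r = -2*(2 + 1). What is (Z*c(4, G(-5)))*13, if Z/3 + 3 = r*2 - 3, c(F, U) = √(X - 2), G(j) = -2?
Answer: -702*√2 ≈ -992.78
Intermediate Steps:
r = -6 (r = -2*3 = -6)
c(F, U) = √2 (c(F, U) = √(4 - 2) = √2)
Z = -54 (Z = -9 + 3*(-6*2 - 3) = -9 + 3*(-12 - 3) = -9 + 3*(-15) = -9 - 45 = -54)
(Z*c(4, G(-5)))*13 = -54*√2*13 = -702*√2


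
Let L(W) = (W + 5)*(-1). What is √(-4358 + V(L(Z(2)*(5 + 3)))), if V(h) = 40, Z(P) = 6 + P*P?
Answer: I*√4318 ≈ 65.711*I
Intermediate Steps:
Z(P) = 6 + P²
L(W) = -5 - W (L(W) = (5 + W)*(-1) = -5 - W)
√(-4358 + V(L(Z(2)*(5 + 3)))) = √(-4358 + 40) = √(-4318) = I*√4318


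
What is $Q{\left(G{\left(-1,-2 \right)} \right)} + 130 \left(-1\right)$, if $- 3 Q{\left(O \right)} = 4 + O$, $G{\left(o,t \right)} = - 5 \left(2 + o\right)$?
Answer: $- \frac{389}{3} \approx -129.67$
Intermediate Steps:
$G{\left(o,t \right)} = -10 - 5 o$
$Q{\left(O \right)} = - \frac{4}{3} - \frac{O}{3}$ ($Q{\left(O \right)} = - \frac{4 + O}{3} = - \frac{4}{3} - \frac{O}{3}$)
$Q{\left(G{\left(-1,-2 \right)} \right)} + 130 \left(-1\right) = \left(- \frac{4}{3} - \frac{-10 - -5}{3}\right) + 130 \left(-1\right) = \left(- \frac{4}{3} - \frac{-10 + 5}{3}\right) - 130 = \left(- \frac{4}{3} - - \frac{5}{3}\right) - 130 = \left(- \frac{4}{3} + \frac{5}{3}\right) - 130 = \frac{1}{3} - 130 = - \frac{389}{3}$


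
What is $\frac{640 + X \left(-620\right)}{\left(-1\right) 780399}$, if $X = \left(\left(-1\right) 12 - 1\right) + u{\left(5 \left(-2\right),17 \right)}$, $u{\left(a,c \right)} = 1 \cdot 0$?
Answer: $- \frac{2900}{260133} \approx -0.011148$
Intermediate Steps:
$u{\left(a,c \right)} = 0$
$X = -13$ ($X = \left(\left(-1\right) 12 - 1\right) + 0 = \left(-12 - 1\right) + 0 = -13 + 0 = -13$)
$\frac{640 + X \left(-620\right)}{\left(-1\right) 780399} = \frac{640 - -8060}{\left(-1\right) 780399} = \frac{640 + 8060}{-780399} = 8700 \left(- \frac{1}{780399}\right) = - \frac{2900}{260133}$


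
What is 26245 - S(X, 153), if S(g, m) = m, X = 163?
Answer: 26092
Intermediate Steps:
26245 - S(X, 153) = 26245 - 1*153 = 26245 - 153 = 26092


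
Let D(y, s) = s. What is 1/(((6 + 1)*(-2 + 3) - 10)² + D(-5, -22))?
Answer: -1/13 ≈ -0.076923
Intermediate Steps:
1/(((6 + 1)*(-2 + 3) - 10)² + D(-5, -22)) = 1/(((6 + 1)*(-2 + 3) - 10)² - 22) = 1/((7*1 - 10)² - 22) = 1/((7 - 10)² - 22) = 1/((-3)² - 22) = 1/(9 - 22) = 1/(-13) = -1/13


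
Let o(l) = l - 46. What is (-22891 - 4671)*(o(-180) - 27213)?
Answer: 756273718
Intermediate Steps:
o(l) = -46 + l
(-22891 - 4671)*(o(-180) - 27213) = (-22891 - 4671)*((-46 - 180) - 27213) = -27562*(-226 - 27213) = -27562*(-27439) = 756273718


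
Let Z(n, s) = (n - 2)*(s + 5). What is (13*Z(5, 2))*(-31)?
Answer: -8463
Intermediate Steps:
Z(n, s) = (-2 + n)*(5 + s)
(13*Z(5, 2))*(-31) = (13*(-10 - 2*2 + 5*5 + 5*2))*(-31) = (13*(-10 - 4 + 25 + 10))*(-31) = (13*21)*(-31) = 273*(-31) = -8463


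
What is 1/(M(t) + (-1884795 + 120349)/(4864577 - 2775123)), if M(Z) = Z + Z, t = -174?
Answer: -1044727/364447219 ≈ -0.0028666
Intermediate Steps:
M(Z) = 2*Z
1/(M(t) + (-1884795 + 120349)/(4864577 - 2775123)) = 1/(2*(-174) + (-1884795 + 120349)/(4864577 - 2775123)) = 1/(-348 - 1764446/2089454) = 1/(-348 - 1764446*1/2089454) = 1/(-348 - 882223/1044727) = 1/(-364447219/1044727) = -1044727/364447219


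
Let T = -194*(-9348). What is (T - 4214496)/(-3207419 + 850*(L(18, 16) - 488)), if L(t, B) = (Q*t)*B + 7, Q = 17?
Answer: -800328/181777 ≈ -4.4028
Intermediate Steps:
T = 1813512
L(t, B) = 7 + 17*B*t (L(t, B) = (17*t)*B + 7 = 17*B*t + 7 = 7 + 17*B*t)
(T - 4214496)/(-3207419 + 850*(L(18, 16) - 488)) = (1813512 - 4214496)/(-3207419 + 850*((7 + 17*16*18) - 488)) = -2400984/(-3207419 + 850*((7 + 4896) - 488)) = -2400984/(-3207419 + 850*(4903 - 488)) = -2400984/(-3207419 + 850*4415) = -2400984/(-3207419 + 3752750) = -2400984/545331 = -2400984*1/545331 = -800328/181777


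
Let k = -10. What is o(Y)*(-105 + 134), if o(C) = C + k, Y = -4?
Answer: -406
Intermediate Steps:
o(C) = -10 + C (o(C) = C - 10 = -10 + C)
o(Y)*(-105 + 134) = (-10 - 4)*(-105 + 134) = -14*29 = -406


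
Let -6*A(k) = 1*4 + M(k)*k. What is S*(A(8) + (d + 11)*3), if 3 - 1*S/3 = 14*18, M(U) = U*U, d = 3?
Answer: 32868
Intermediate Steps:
M(U) = U²
S = -747 (S = 9 - 42*18 = 9 - 3*252 = 9 - 756 = -747)
A(k) = -⅔ - k³/6 (A(k) = -(1*4 + k²*k)/6 = -(4 + k³)/6 = -⅔ - k³/6)
S*(A(8) + (d + 11)*3) = -747*((-⅔ - ⅙*8³) + (3 + 11)*3) = -747*((-⅔ - ⅙*512) + 14*3) = -747*((-⅔ - 256/3) + 42) = -747*(-86 + 42) = -747*(-44) = 32868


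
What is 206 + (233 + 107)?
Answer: 546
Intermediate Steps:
206 + (233 + 107) = 206 + 340 = 546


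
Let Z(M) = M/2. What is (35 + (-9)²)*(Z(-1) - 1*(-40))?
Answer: 4582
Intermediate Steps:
Z(M) = M/2 (Z(M) = M*(½) = M/2)
(35 + (-9)²)*(Z(-1) - 1*(-40)) = (35 + (-9)²)*((½)*(-1) - 1*(-40)) = (35 + 81)*(-½ + 40) = 116*(79/2) = 4582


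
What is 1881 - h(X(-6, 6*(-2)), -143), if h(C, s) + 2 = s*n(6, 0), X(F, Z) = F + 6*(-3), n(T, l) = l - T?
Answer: 1025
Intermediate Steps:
X(F, Z) = -18 + F (X(F, Z) = F - 18 = -18 + F)
h(C, s) = -2 - 6*s (h(C, s) = -2 + s*(0 - 1*6) = -2 + s*(0 - 6) = -2 + s*(-6) = -2 - 6*s)
1881 - h(X(-6, 6*(-2)), -143) = 1881 - (-2 - 6*(-143)) = 1881 - (-2 + 858) = 1881 - 1*856 = 1881 - 856 = 1025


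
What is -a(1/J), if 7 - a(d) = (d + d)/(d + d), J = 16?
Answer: -6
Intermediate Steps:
a(d) = 6 (a(d) = 7 - (d + d)/(d + d) = 7 - 2*d/(2*d) = 7 - 2*d*1/(2*d) = 7 - 1*1 = 7 - 1 = 6)
-a(1/J) = -1*6 = -6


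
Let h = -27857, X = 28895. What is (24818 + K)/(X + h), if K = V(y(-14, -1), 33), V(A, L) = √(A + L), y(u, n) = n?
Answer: 12409/519 + 2*√2/519 ≈ 23.915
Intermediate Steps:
K = 4*√2 (K = √(-1 + 33) = √32 = 4*√2 ≈ 5.6569)
(24818 + K)/(X + h) = (24818 + 4*√2)/(28895 - 27857) = (24818 + 4*√2)/1038 = (24818 + 4*√2)*(1/1038) = 12409/519 + 2*√2/519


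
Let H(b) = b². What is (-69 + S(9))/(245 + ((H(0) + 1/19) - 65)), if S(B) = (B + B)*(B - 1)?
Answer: 1425/3421 ≈ 0.41654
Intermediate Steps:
S(B) = 2*B*(-1 + B) (S(B) = (2*B)*(-1 + B) = 2*B*(-1 + B))
(-69 + S(9))/(245 + ((H(0) + 1/19) - 65)) = (-69 + 2*9*(-1 + 9))/(245 + ((0² + 1/19) - 65)) = (-69 + 2*9*8)/(245 + ((0 + 1/19) - 65)) = (-69 + 144)/(245 + (1/19 - 65)) = 75/(245 - 1234/19) = 75/(3421/19) = 75*(19/3421) = 1425/3421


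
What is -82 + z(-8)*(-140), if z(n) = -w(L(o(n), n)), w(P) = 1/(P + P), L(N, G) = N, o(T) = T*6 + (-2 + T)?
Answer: -2413/29 ≈ -83.207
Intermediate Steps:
o(T) = -2 + 7*T (o(T) = 6*T + (-2 + T) = -2 + 7*T)
w(P) = 1/(2*P)
z(n) = -1/(2*(-2 + 7*n))
-82 + z(-8)*(-140) = -82 - 1/(-4 + 14*(-8))*(-140) = -82 - 1/(-4 - 112)*(-140) = -82 - 1/(-116)*(-140) = -82 - 1*(-1/116)*(-140) = -82 + (1/116)*(-140) = -82 - 35/29 = -2413/29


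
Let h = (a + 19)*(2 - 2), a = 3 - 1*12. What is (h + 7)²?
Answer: 49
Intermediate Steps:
a = -9 (a = 3 - 12 = -9)
h = 0 (h = (-9 + 19)*(2 - 2) = 10*0 = 0)
(h + 7)² = (0 + 7)² = 7² = 49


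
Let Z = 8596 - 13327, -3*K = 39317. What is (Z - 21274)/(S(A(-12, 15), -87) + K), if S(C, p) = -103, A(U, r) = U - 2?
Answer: 78015/39626 ≈ 1.9688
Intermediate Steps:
A(U, r) = -2 + U
K = -39317/3 (K = -⅓*39317 = -39317/3 ≈ -13106.)
Z = -4731
(Z - 21274)/(S(A(-12, 15), -87) + K) = (-4731 - 21274)/(-103 - 39317/3) = -26005/(-39626/3) = -26005*(-3/39626) = 78015/39626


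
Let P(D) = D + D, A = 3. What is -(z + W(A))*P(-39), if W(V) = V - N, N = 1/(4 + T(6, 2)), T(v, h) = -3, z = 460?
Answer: 36036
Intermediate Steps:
N = 1 (N = 1/(4 - 3) = 1/1 = 1)
P(D) = 2*D
W(V) = -1 + V (W(V) = V - 1*1 = V - 1 = -1 + V)
-(z + W(A))*P(-39) = -(460 + (-1 + 3))*2*(-39) = -(460 + 2)*(-78) = -462*(-78) = -1*(-36036) = 36036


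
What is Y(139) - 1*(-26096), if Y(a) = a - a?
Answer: 26096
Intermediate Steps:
Y(a) = 0
Y(139) - 1*(-26096) = 0 - 1*(-26096) = 0 + 26096 = 26096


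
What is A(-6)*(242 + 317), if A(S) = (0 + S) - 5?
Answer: -6149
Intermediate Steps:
A(S) = -5 + S (A(S) = S - 5 = -5 + S)
A(-6)*(242 + 317) = (-5 - 6)*(242 + 317) = -11*559 = -6149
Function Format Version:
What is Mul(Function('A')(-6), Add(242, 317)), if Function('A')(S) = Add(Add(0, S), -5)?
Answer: -6149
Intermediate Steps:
Function('A')(S) = Add(-5, S) (Function('A')(S) = Add(S, -5) = Add(-5, S))
Mul(Function('A')(-6), Add(242, 317)) = Mul(Add(-5, -6), Add(242, 317)) = Mul(-11, 559) = -6149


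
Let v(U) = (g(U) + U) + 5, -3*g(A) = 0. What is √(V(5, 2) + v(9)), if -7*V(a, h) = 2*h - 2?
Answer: 4*√42/7 ≈ 3.7033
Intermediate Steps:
g(A) = 0 (g(A) = -⅓*0 = 0)
V(a, h) = 2/7 - 2*h/7 (V(a, h) = -(2*h - 2)/7 = -(-2 + 2*h)/7 = 2/7 - 2*h/7)
v(U) = 5 + U (v(U) = (0 + U) + 5 = U + 5 = 5 + U)
√(V(5, 2) + v(9)) = √((2/7 - 2/7*2) + (5 + 9)) = √((2/7 - 4/7) + 14) = √(-2/7 + 14) = √(96/7) = 4*√42/7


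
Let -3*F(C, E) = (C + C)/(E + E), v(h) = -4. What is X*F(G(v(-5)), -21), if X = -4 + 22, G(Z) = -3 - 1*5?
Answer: -16/7 ≈ -2.2857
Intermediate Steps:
G(Z) = -8 (G(Z) = -3 - 5 = -8)
F(C, E) = -C/(3*E) (F(C, E) = -(C + C)/(3*(E + E)) = -2*C/(3*(2*E)) = -2*C*1/(2*E)/3 = -C/(3*E))
X = 18
X*F(G(v(-5)), -21) = 18*(-⅓*(-8)/(-21)) = 18*(-⅓*(-8)*(-1/21)) = 18*(-8/63) = -16/7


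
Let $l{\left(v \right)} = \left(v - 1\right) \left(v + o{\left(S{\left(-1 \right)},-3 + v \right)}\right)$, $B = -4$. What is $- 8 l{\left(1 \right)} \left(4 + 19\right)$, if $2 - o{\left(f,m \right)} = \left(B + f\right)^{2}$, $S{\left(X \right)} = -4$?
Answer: $0$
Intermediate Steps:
$o{\left(f,m \right)} = 2 - \left(-4 + f\right)^{2}$
$l{\left(v \right)} = \left(-1 + v\right) \left(-62 + v\right)$ ($l{\left(v \right)} = \left(v - 1\right) \left(v + \left(2 - \left(-4 - 4\right)^{2}\right)\right) = \left(-1 + v\right) \left(v + \left(2 - \left(-8\right)^{2}\right)\right) = \left(-1 + v\right) \left(v + \left(2 - 64\right)\right) = \left(-1 + v\right) \left(v - 62\right) = \left(-1 + v\right) \left(-62 + v\right)$)
$- 8 l{\left(1 \right)} \left(4 + 19\right) = - 8 \left(62 + 1^{2} - 63\right) \left(4 + 19\right) = - 8 \left(62 + 1 - 63\right) 23 = \left(-8\right) 0 \cdot 23 = 0 \cdot 23 = 0$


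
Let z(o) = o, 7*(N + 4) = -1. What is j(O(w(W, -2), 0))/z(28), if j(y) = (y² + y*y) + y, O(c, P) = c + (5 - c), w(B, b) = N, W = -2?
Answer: 55/28 ≈ 1.9643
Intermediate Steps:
N = -29/7 (N = -4 + (⅐)*(-1) = -4 - ⅐ = -29/7 ≈ -4.1429)
w(B, b) = -29/7
O(c, P) = 5
j(y) = y + 2*y² (j(y) = (y² + y²) + y = 2*y² + y = y + 2*y²)
j(O(w(W, -2), 0))/z(28) = (5*(1 + 2*5))/28 = (5*(1 + 10))*(1/28) = (5*11)*(1/28) = 55*(1/28) = 55/28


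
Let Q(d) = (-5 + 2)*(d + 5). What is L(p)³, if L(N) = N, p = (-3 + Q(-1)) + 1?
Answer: -2744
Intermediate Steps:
Q(d) = -15 - 3*d (Q(d) = -3*(5 + d) = -15 - 3*d)
p = -14 (p = (-3 + (-15 - 3*(-1))) + 1 = (-3 + (-15 + 3)) + 1 = (-3 - 12) + 1 = -15 + 1 = -14)
L(p)³ = (-14)³ = -2744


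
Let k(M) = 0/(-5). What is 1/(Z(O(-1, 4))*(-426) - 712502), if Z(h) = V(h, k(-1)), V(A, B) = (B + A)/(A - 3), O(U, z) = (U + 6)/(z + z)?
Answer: -19/13535408 ≈ -1.4037e-6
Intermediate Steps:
k(M) = 0 (k(M) = 0*(-1/5) = 0)
O(U, z) = (6 + U)/(2*z) (O(U, z) = (6 + U)/((2*z)) = (6 + U)*(1/(2*z)) = (6 + U)/(2*z))
V(A, B) = (A + B)/(-3 + A)
Z(h) = h/(-3 + h) (Z(h) = (h + 0)/(-3 + h) = h/(-3 + h))
1/(Z(O(-1, 4))*(-426) - 712502) = 1/((((1/2)*(6 - 1)/4)/(-3 + (1/2)*(6 - 1)/4))*(-426) - 712502) = 1/((((1/2)*(1/4)*5)/(-3 + (1/2)*(1/4)*5))*(-426) - 712502) = 1/((5/(8*(-3 + 5/8)))*(-426) - 712502) = 1/((5/(8*(-19/8)))*(-426) - 712502) = 1/(((5/8)*(-8/19))*(-426) - 712502) = 1/(-5/19*(-426) - 712502) = 1/(2130/19 - 712502) = 1/(-13535408/19) = -19/13535408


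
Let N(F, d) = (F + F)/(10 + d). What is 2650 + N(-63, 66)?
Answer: 100637/38 ≈ 2648.3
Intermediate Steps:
N(F, d) = 2*F/(10 + d) (N(F, d) = (2*F)/(10 + d) = 2*F/(10 + d))
2650 + N(-63, 66) = 2650 + 2*(-63)/(10 + 66) = 2650 + 2*(-63)/76 = 2650 + 2*(-63)*(1/76) = 2650 - 63/38 = 100637/38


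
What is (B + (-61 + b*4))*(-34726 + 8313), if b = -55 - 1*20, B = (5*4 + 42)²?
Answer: -91996479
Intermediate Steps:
B = 3844 (B = (20 + 42)² = 62² = 3844)
b = -75 (b = -55 - 20 = -75)
(B + (-61 + b*4))*(-34726 + 8313) = (3844 + (-61 - 75*4))*(-34726 + 8313) = (3844 + (-61 - 300))*(-26413) = (3844 - 361)*(-26413) = 3483*(-26413) = -91996479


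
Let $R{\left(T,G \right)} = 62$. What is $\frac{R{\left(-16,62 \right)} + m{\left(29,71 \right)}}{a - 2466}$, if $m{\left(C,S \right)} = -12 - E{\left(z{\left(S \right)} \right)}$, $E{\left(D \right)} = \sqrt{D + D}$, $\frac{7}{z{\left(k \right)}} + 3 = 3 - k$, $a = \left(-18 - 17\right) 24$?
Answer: $- \frac{25}{1653} + \frac{i \sqrt{994}}{234726} \approx -0.015124 + 0.00013432 i$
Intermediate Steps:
$a = -840$ ($a = \left(-35\right) 24 = -840$)
$z{\left(k \right)} = - \frac{7}{k}$ ($z{\left(k \right)} = \frac{7}{-3 - \left(-3 + k\right)} = \frac{7}{\left(-1\right) k} = 7 \left(- \frac{1}{k}\right) = - \frac{7}{k}$)
$E{\left(D \right)} = \sqrt{2} \sqrt{D}$ ($E{\left(D \right)} = \sqrt{2 D} = \sqrt{2} \sqrt{D}$)
$m{\left(C,S \right)} = -12 - \sqrt{14} \sqrt{- \frac{1}{S}}$ ($m{\left(C,S \right)} = -12 - \sqrt{2} \sqrt{- \frac{7}{S}} = -12 - \sqrt{2} \sqrt{7} \sqrt{- \frac{1}{S}} = -12 - \sqrt{14} \sqrt{- \frac{1}{S}}$)
$\frac{R{\left(-16,62 \right)} + m{\left(29,71 \right)}}{a - 2466} = \frac{62 - \left(12 + \sqrt{14} \sqrt{- \frac{1}{71}}\right)}{-840 - 2466} = \frac{62 - \left(12 + \sqrt{14} \sqrt{\left(-1\right) \frac{1}{71}}\right)}{-3306} = \left(62 - \left(12 + \sqrt{14} \sqrt{- \frac{1}{71}}\right)\right) \left(- \frac{1}{3306}\right) = \left(62 - \left(12 + \sqrt{14} \frac{i \sqrt{71}}{71}\right)\right) \left(- \frac{1}{3306}\right) = \left(62 - \left(12 + \frac{i \sqrt{994}}{71}\right)\right) \left(- \frac{1}{3306}\right) = \left(50 - \frac{i \sqrt{994}}{71}\right) \left(- \frac{1}{3306}\right) = - \frac{25}{1653} + \frac{i \sqrt{994}}{234726}$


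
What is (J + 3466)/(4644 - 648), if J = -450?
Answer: 754/999 ≈ 0.75476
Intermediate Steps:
(J + 3466)/(4644 - 648) = (-450 + 3466)/(4644 - 648) = 3016/3996 = 3016*(1/3996) = 754/999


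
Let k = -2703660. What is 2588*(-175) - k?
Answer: 2250760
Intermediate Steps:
2588*(-175) - k = 2588*(-175) - 1*(-2703660) = -452900 + 2703660 = 2250760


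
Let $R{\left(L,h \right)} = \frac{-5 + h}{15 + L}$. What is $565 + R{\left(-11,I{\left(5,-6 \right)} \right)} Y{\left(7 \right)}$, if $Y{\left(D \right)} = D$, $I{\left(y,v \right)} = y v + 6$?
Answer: $\frac{2057}{4} \approx 514.25$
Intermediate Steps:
$I{\left(y,v \right)} = 6 + v y$ ($I{\left(y,v \right)} = v y + 6 = 6 + v y$)
$R{\left(L,h \right)} = \frac{-5 + h}{15 + L}$
$565 + R{\left(-11,I{\left(5,-6 \right)} \right)} Y{\left(7 \right)} = 565 + \frac{-5 + \left(6 - 30\right)}{15 - 11} \cdot 7 = 565 + \frac{-5 + \left(6 - 30\right)}{4} \cdot 7 = 565 + \frac{-5 - 24}{4} \cdot 7 = 565 + \frac{1}{4} \left(-29\right) 7 = 565 - \frac{203}{4} = \frac{2057}{4}$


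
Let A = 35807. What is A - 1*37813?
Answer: -2006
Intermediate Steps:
A - 1*37813 = 35807 - 1*37813 = 35807 - 37813 = -2006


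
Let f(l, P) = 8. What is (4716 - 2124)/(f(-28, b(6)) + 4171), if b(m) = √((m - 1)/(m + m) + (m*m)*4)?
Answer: 864/1393 ≈ 0.62024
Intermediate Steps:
b(m) = √(4*m² + (-1 + m)/(2*m)) (b(m) = √((-1 + m)/((2*m)) + m²*4) = √((-1 + m)*(1/(2*m)) + 4*m²) = √((-1 + m)/(2*m) + 4*m²) = √(4*m² + (-1 + m)/(2*m)))
(4716 - 2124)/(f(-28, b(6)) + 4171) = (4716 - 2124)/(8 + 4171) = 2592/4179 = 2592*(1/4179) = 864/1393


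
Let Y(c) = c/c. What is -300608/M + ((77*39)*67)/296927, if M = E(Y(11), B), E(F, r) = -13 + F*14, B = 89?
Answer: -89258430415/296927 ≈ -3.0061e+5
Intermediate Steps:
Y(c) = 1
E(F, r) = -13 + 14*F
M = 1 (M = -13 + 14*1 = -13 + 14 = 1)
-300608/M + ((77*39)*67)/296927 = -300608/1 + ((77*39)*67)/296927 = -300608*1 + (3003*67)*(1/296927) = -300608 + 201201*(1/296927) = -300608 + 201201/296927 = -89258430415/296927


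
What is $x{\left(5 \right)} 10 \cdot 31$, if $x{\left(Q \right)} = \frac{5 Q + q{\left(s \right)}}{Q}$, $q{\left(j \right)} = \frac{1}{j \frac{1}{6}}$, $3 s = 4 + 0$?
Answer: $1829$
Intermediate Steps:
$s = \frac{4}{3}$ ($s = \frac{4 + 0}{3} = \frac{1}{3} \cdot 4 = \frac{4}{3} \approx 1.3333$)
$q{\left(j \right)} = \frac{6}{j}$ ($q{\left(j \right)} = \frac{1}{j \frac{1}{6}} = \frac{1}{\frac{1}{6} j} = \frac{6}{j}$)
$x{\left(Q \right)} = \frac{\frac{9}{2} + 5 Q}{Q}$ ($x{\left(Q \right)} = \frac{5 Q + \frac{6}{\frac{4}{3}}}{Q} = \frac{5 Q + 6 \cdot \frac{3}{4}}{Q} = \frac{5 Q + \frac{9}{2}}{Q} = \frac{\frac{9}{2} + 5 Q}{Q}$)
$x{\left(5 \right)} 10 \cdot 31 = \left(5 + \frac{9}{2 \cdot 5}\right) 10 \cdot 31 = \left(5 + \frac{9}{2} \cdot \frac{1}{5}\right) 10 \cdot 31 = \left(5 + \frac{9}{10}\right) 10 \cdot 31 = \frac{59}{10} \cdot 10 \cdot 31 = 59 \cdot 31 = 1829$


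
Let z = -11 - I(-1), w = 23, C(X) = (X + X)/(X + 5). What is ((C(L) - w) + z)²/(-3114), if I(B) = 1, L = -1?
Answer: -5041/12456 ≈ -0.40470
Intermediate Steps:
C(X) = 2*X/(5 + X) (C(X) = (2*X)/(5 + X) = 2*X/(5 + X))
z = -12 (z = -11 - 1*1 = -11 - 1 = -12)
((C(L) - w) + z)²/(-3114) = ((2*(-1)/(5 - 1) - 1*23) - 12)²/(-3114) = ((2*(-1)/4 - 23) - 12)²*(-1/3114) = ((2*(-1)*(¼) - 23) - 12)²*(-1/3114) = ((-½ - 23) - 12)²*(-1/3114) = (-47/2 - 12)²*(-1/3114) = (-71/2)²*(-1/3114) = (5041/4)*(-1/3114) = -5041/12456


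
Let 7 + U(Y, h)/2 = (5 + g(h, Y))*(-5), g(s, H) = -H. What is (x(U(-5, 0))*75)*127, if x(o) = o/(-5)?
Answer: 217170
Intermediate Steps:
U(Y, h) = -64 + 10*Y (U(Y, h) = -14 + 2*((5 - Y)*(-5)) = -14 + 2*(-25 + 5*Y) = -14 + (-50 + 10*Y) = -64 + 10*Y)
x(o) = -o/5 (x(o) = o*(-⅕) = -o/5)
(x(U(-5, 0))*75)*127 = (-(-64 + 10*(-5))/5*75)*127 = (-(-64 - 50)/5*75)*127 = (-⅕*(-114)*75)*127 = ((114/5)*75)*127 = 1710*127 = 217170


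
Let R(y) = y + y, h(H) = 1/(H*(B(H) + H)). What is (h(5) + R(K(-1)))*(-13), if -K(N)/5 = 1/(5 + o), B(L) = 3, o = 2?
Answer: 5109/280 ≈ 18.246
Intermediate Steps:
K(N) = -5/7 (K(N) = -5/(5 + 2) = -5/7)
h(H) = 1/(H*(3 + H))
R(y) = 2*y
(h(5) + R(K(-1)))*(-13) = (1/(5*(3 + 5)) + 2*(-5/7))*(-13) = ((⅕)/8 - 10/7)*(-13) = ((⅕)*(⅛) - 10/7)*(-13) = (1/40 - 10/7)*(-13) = -393/280*(-13) = 5109/280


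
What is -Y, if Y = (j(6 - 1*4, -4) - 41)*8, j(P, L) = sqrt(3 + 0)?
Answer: 328 - 8*sqrt(3) ≈ 314.14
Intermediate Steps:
j(P, L) = sqrt(3)
Y = -328 + 8*sqrt(3) (Y = (sqrt(3) - 41)*8 = (-41 + sqrt(3))*8 = -328 + 8*sqrt(3) ≈ -314.14)
-Y = -(-328 + 8*sqrt(3)) = 328 - 8*sqrt(3)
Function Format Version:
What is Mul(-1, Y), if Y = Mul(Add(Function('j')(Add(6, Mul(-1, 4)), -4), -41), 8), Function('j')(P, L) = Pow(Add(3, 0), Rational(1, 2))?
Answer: Add(328, Mul(-8, Pow(3, Rational(1, 2)))) ≈ 314.14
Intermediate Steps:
Function('j')(P, L) = Pow(3, Rational(1, 2))
Y = Add(-328, Mul(8, Pow(3, Rational(1, 2)))) (Y = Mul(Add(Pow(3, Rational(1, 2)), -41), 8) = Mul(Add(-41, Pow(3, Rational(1, 2))), 8) = Add(-328, Mul(8, Pow(3, Rational(1, 2)))) ≈ -314.14)
Mul(-1, Y) = Mul(-1, Add(-328, Mul(8, Pow(3, Rational(1, 2))))) = Add(328, Mul(-8, Pow(3, Rational(1, 2))))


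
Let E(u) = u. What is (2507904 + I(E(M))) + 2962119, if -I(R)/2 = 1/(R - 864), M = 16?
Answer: 2319289753/424 ≈ 5.4700e+6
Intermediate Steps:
I(R) = -2/(-864 + R) (I(R) = -2/(R - 864) = -2/(-864 + R))
(2507904 + I(E(M))) + 2962119 = (2507904 - 2/(-864 + 16)) + 2962119 = (2507904 - 2/(-848)) + 2962119 = (2507904 - 2*(-1/848)) + 2962119 = (2507904 + 1/424) + 2962119 = 1063351297/424 + 2962119 = 2319289753/424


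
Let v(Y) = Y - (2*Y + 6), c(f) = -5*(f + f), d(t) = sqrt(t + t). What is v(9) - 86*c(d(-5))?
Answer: -15 + 860*I*sqrt(10) ≈ -15.0 + 2719.6*I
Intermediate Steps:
d(t) = sqrt(2)*sqrt(t) (d(t) = sqrt(2*t) = sqrt(2)*sqrt(t))
c(f) = -10*f
v(Y) = -6 - Y (v(Y) = Y - (6 + 2*Y) = Y + (-6 - 2*Y) = -6 - Y)
v(9) - 86*c(d(-5)) = (-6 - 1*9) - (-860)*sqrt(2)*sqrt(-5) = (-6 - 9) - (-860)*sqrt(2)*(I*sqrt(5)) = -15 - (-860)*I*sqrt(10) = -15 + 860*I*sqrt(10)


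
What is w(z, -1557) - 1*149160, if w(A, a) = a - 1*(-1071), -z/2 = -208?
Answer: -149646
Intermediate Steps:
z = 416 (z = -2*(-208) = 416)
w(A, a) = 1071 + a (w(A, a) = a + 1071 = 1071 + a)
w(z, -1557) - 1*149160 = (1071 - 1557) - 1*149160 = -486 - 149160 = -149646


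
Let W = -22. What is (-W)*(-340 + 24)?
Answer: -6952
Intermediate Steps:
(-W)*(-340 + 24) = (-1*(-22))*(-340 + 24) = 22*(-316) = -6952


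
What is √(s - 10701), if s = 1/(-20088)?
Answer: I*√13327624718/1116 ≈ 103.45*I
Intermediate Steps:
s = -1/20088 ≈ -4.9781e-5
√(s - 10701) = √(-1/20088 - 10701) = √(-214961689/20088) = I*√13327624718/1116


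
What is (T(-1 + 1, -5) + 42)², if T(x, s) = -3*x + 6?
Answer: 2304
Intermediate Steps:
T(x, s) = 6 - 3*x
(T(-1 + 1, -5) + 42)² = ((6 - 3*(-1 + 1)) + 42)² = ((6 - 3*0) + 42)² = ((6 + 0) + 42)² = (6 + 42)² = 48² = 2304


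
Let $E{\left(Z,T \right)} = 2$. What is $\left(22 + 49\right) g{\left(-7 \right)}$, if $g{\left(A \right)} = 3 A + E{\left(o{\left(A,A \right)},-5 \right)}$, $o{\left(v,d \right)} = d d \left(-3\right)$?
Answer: $-1349$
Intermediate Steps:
$o{\left(v,d \right)} = - 3 d^{2}$ ($o{\left(v,d \right)} = d^{2} \left(-3\right) = - 3 d^{2}$)
$g{\left(A \right)} = 2 + 3 A$ ($g{\left(A \right)} = 3 A + 2 = 2 + 3 A$)
$\left(22 + 49\right) g{\left(-7 \right)} = \left(22 + 49\right) \left(2 + 3 \left(-7\right)\right) = 71 \left(2 - 21\right) = 71 \left(-19\right) = -1349$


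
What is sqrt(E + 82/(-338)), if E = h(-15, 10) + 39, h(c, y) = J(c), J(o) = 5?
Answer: sqrt(7395)/13 ≈ 6.6149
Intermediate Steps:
h(c, y) = 5
E = 44 (E = 5 + 39 = 44)
sqrt(E + 82/(-338)) = sqrt(44 + 82/(-338)) = sqrt(44 + 82*(-1/338)) = sqrt(44 - 41/169) = sqrt(7395/169) = sqrt(7395)/13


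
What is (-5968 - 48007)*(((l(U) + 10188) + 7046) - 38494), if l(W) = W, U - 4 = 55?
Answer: 1144323975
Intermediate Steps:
U = 59 (U = 4 + 55 = 59)
(-5968 - 48007)*(((l(U) + 10188) + 7046) - 38494) = (-5968 - 48007)*(((59 + 10188) + 7046) - 38494) = -53975*((10247 + 7046) - 38494) = -53975*(17293 - 38494) = -53975*(-21201) = 1144323975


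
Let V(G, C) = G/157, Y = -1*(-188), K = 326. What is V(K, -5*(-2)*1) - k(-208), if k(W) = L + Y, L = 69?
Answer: -40023/157 ≈ -254.92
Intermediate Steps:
Y = 188
k(W) = 257 (k(W) = 69 + 188 = 257)
V(G, C) = G/157 (V(G, C) = G*(1/157) = G/157)
V(K, -5*(-2)*1) - k(-208) = (1/157)*326 - 1*257 = 326/157 - 257 = -40023/157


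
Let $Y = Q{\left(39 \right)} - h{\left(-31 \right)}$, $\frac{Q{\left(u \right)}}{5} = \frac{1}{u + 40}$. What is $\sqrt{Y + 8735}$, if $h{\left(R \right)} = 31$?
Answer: $\frac{\sqrt{54322059}}{79} \approx 93.296$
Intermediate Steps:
$Q{\left(u \right)} = \frac{5}{40 + u}$ ($Q{\left(u \right)} = \frac{5}{u + 40} = \frac{5}{40 + u}$)
$Y = - \frac{2444}{79}$ ($Y = \frac{5}{40 + 39} - 31 = \frac{5}{79} - 31 = - \frac{2444}{79} \approx -30.937$)
$\sqrt{Y + 8735} = \sqrt{- \frac{2444}{79} + 8735} = \sqrt{\frac{687621}{79}} = \frac{\sqrt{54322059}}{79}$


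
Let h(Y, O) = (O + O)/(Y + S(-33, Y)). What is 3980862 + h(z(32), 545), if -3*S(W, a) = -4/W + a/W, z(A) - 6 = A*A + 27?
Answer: 23375627659/5872 ≈ 3.9809e+6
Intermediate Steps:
z(A) = 33 + A**2 (z(A) = 6 + (A*A + 27) = 6 + (A**2 + 27) = 6 + (27 + A**2) = 33 + A**2)
S(W, a) = 4/(3*W) - a/(3*W) (S(W, a) = -(-4/W + a/W)/3 = 4/(3*W) - a/(3*W))
h(Y, O) = 2*O/(-4/99 + 100*Y/99) (h(Y, O) = (O + O)/(Y + (1/3)*(4 - Y)/(-33)) = (2*O)/(Y + (1/3)*(-1/33)*(4 - Y)) = (2*O)/(Y + (-4/99 + Y/99)) = (2*O)/(-4/99 + 100*Y/99) = 2*O/(-4/99 + 100*Y/99))
3980862 + h(z(32), 545) = 3980862 + (99/2)*545/(-1 + 25*(33 + 32**2)) = 3980862 + (99/2)*545/(-1 + 25*(33 + 1024)) = 3980862 + (99/2)*545/(-1 + 25*1057) = 3980862 + (99/2)*545/(-1 + 26425) = 3980862 + (99/2)*545/26424 = 3980862 + (99/2)*545*(1/26424) = 3980862 + 5995/5872 = 23375627659/5872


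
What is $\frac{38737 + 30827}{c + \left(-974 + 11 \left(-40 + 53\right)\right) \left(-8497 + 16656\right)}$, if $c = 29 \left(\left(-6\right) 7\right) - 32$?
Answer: $- \frac{6324}{616489} \approx -0.010258$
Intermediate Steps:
$c = -1250$ ($c = 29 \left(-42\right) - 32 = -1218 - 32 = -1250$)
$\frac{38737 + 30827}{c + \left(-974 + 11 \left(-40 + 53\right)\right) \left(-8497 + 16656\right)} = \frac{38737 + 30827}{-1250 + \left(-974 + 11 \left(-40 + 53\right)\right) \left(-8497 + 16656\right)} = \frac{69564}{-1250 + \left(-974 + 11 \cdot 13\right) 8159} = \frac{69564}{-1250 + \left(-974 + 143\right) 8159} = \frac{69564}{-1250 - 6780129} = \frac{69564}{-6781379} = 69564 \left(- \frac{1}{6781379}\right) = - \frac{6324}{616489}$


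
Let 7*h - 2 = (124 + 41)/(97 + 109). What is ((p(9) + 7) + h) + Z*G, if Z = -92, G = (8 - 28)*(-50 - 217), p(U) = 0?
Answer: -708415089/1442 ≈ -4.9127e+5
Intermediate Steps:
G = 5340 (G = -20*(-267) = 5340)
h = 577/1442 (h = 2/7 + ((124 + 41)/(97 + 109))/7 = 2/7 + (165/206)/7 = 2/7 + (165*(1/206))/7 = 2/7 + (⅐)*(165/206) = 2/7 + 165/1442 = 577/1442 ≈ 0.40014)
((p(9) + 7) + h) + Z*G = ((0 + 7) + 577/1442) - 92*5340 = (7 + 577/1442) - 491280 = 10671/1442 - 491280 = -708415089/1442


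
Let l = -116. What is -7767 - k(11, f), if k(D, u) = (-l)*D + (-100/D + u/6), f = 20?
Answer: -298229/33 ≈ -9037.3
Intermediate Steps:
k(D, u) = -100/D + 116*D + u/6 (k(D, u) = (-1*(-116))*D + (-100/D + u/6) = 116*D + (-100/D + u*(⅙)) = 116*D + (-100/D + u/6) = -100/D + 116*D + u/6)
-7767 - k(11, f) = -7767 - (-100/11 + 116*11 + (⅙)*20) = -7767 - (-100*1/11 + 1276 + 10/3) = -7767 - (-100/11 + 1276 + 10/3) = -7767 - 1*41918/33 = -7767 - 41918/33 = -298229/33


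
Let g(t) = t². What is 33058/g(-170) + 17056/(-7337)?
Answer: -125185927/106019650 ≈ -1.1808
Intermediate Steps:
33058/g(-170) + 17056/(-7337) = 33058/((-170)²) + 17056/(-7337) = 33058/28900 + 17056*(-1/7337) = 33058*(1/28900) - 17056/7337 = 16529/14450 - 17056/7337 = -125185927/106019650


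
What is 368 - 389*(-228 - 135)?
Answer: 141575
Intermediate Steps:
368 - 389*(-228 - 135) = 368 - 389*(-363) = 368 + 141207 = 141575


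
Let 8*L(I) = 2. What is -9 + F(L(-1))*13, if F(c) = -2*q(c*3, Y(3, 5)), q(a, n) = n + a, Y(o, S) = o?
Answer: -213/2 ≈ -106.50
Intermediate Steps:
L(I) = 1/4 (L(I) = (1/8)*2 = 1/4)
q(a, n) = a + n
F(c) = -6 - 6*c (F(c) = -2*(c*3 + 3) = -2*(3*c + 3) = -2*(3 + 3*c) = -6 - 6*c)
-9 + F(L(-1))*13 = -9 + (-6 - 6*1/4)*13 = -9 + (-6 - 3/2)*13 = -9 - 15/2*13 = -9 - 195/2 = -213/2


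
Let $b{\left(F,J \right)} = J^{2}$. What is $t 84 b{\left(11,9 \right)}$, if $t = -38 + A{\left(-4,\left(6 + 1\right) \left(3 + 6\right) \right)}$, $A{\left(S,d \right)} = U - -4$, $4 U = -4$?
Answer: $-238140$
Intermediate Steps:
$U = -1$ ($U = \frac{1}{4} \left(-4\right) = -1$)
$A{\left(S,d \right)} = 3$ ($A{\left(S,d \right)} = -1 - -4 = -1 + 4 = 3$)
$t = -35$ ($t = -38 + 3 = -35$)
$t 84 b{\left(11,9 \right)} = \left(-35\right) 84 \cdot 9^{2} = \left(-2940\right) 81 = -238140$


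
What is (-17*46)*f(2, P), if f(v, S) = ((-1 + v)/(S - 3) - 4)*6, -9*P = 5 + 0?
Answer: 160701/8 ≈ 20088.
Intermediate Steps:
P = -5/9 (P = -(5 + 0)/9 = -1/9*5 = -5/9 ≈ -0.55556)
f(v, S) = -24 + 6*(-1 + v)/(-3 + S) (f(v, S) = ((-1 + v)/(-3 + S) - 4)*6 = (-4 + (-1 + v)/(-3 + S))*6 = -24 + 6*(-1 + v)/(-3 + S))
(-17*46)*f(2, P) = (-17*46)*(6*(11 + 2 - 4*(-5/9))/(-3 - 5/9)) = -4692*(11 + 2 + 20/9)/(-32/9) = -4692*(-9)*137/(32*9) = -782*(-411/16) = 160701/8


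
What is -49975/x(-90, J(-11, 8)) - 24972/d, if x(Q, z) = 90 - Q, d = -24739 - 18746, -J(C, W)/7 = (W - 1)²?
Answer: -144577861/521820 ≈ -277.06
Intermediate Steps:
J(C, W) = -7*(-1 + W)² (J(C, W) = -7*(W - 1)² = -7*(-1 + W)²)
d = -43485
-49975/x(-90, J(-11, 8)) - 24972/d = -49975/(90 - 1*(-90)) - 24972/(-43485) = -49975/(90 + 90) - 24972*(-1/43485) = -49975/180 + 8324/14495 = -49975*1/180 + 8324/14495 = -9995/36 + 8324/14495 = -144577861/521820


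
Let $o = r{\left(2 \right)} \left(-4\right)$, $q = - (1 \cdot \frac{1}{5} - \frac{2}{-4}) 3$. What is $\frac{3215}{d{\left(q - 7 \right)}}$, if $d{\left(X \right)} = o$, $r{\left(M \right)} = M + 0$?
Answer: $- \frac{3215}{8} \approx -401.88$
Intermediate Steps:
$r{\left(M \right)} = M$
$q = - \frac{21}{10}$ ($q = - (1 \cdot \frac{1}{5} - - \frac{1}{2}) 3 = - (\frac{1}{5} + \frac{1}{2}) 3 = \left(-1\right) \frac{7}{10} \cdot 3 = \left(- \frac{7}{10}\right) 3 = - \frac{21}{10} \approx -2.1$)
$o = -8$ ($o = 2 \left(-4\right) = -8$)
$d{\left(X \right)} = -8$
$\frac{3215}{d{\left(q - 7 \right)}} = \frac{3215}{-8} = 3215 \left(- \frac{1}{8}\right) = - \frac{3215}{8}$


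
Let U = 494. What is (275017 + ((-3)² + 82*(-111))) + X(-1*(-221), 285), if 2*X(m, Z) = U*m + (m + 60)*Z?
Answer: 721107/2 ≈ 3.6055e+5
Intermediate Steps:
X(m, Z) = 247*m + Z*(60 + m)/2 (X(m, Z) = (494*m + (m + 60)*Z)/2 = (494*m + (60 + m)*Z)/2 = (494*m + Z*(60 + m))/2 = 247*m + Z*(60 + m)/2)
(275017 + ((-3)² + 82*(-111))) + X(-1*(-221), 285) = (275017 + ((-3)² + 82*(-111))) + (30*285 + 247*(-1*(-221)) + (½)*285*(-1*(-221))) = (275017 + (9 - 9102)) + (8550 + 247*221 + (½)*285*221) = (275017 - 9093) + (8550 + 54587 + 62985/2) = 265924 + 189259/2 = 721107/2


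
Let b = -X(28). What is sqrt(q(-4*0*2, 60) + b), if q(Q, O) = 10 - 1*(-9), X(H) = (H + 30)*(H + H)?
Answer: I*sqrt(3229) ≈ 56.824*I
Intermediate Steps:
X(H) = 2*H*(30 + H) (X(H) = (30 + H)*(2*H) = 2*H*(30 + H))
q(Q, O) = 19 (q(Q, O) = 10 + 9 = 19)
b = -3248 (b = -2*28*(30 + 28) = -2*28*58 = -1*3248 = -3248)
sqrt(q(-4*0*2, 60) + b) = sqrt(19 - 3248) = sqrt(-3229) = I*sqrt(3229)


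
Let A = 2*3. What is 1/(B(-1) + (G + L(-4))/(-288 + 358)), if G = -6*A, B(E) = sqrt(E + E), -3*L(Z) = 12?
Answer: -14/57 - 49*I*sqrt(2)/114 ≈ -0.24561 - 0.60786*I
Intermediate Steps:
L(Z) = -4 (L(Z) = -1/3*12 = -4)
B(E) = sqrt(2)*sqrt(E) (B(E) = sqrt(2*E) = sqrt(2)*sqrt(E))
A = 6
G = -36 (G = -6*6 = -36)
1/(B(-1) + (G + L(-4))/(-288 + 358)) = 1/(sqrt(2)*sqrt(-1) + (-36 - 4)/(-288 + 358)) = 1/(sqrt(2)*I - 40/70) = 1/(I*sqrt(2) - 40*1/70) = 1/(I*sqrt(2) - 4/7) = 1/(-4/7 + I*sqrt(2))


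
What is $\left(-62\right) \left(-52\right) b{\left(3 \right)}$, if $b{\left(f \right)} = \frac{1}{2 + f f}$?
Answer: $\frac{3224}{11} \approx 293.09$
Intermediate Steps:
$b{\left(f \right)} = \frac{1}{2 + f^{2}}$
$\left(-62\right) \left(-52\right) b{\left(3 \right)} = \frac{\left(-62\right) \left(-52\right)}{2 + 3^{2}} = \frac{3224}{2 + 9} = \frac{3224}{11}$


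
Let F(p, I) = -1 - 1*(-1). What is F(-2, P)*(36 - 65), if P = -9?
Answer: 0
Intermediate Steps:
F(p, I) = 0 (F(p, I) = -1 + 1 = 0)
F(-2, P)*(36 - 65) = 0*(36 - 65) = 0*(-29) = 0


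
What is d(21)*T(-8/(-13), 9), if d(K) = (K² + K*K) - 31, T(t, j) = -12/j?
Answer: -3404/3 ≈ -1134.7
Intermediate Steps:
d(K) = -31 + 2*K² (d(K) = (K² + K²) - 31 = 2*K² - 31 = -31 + 2*K²)
d(21)*T(-8/(-13), 9) = (-31 + 2*21²)*(-12/9) = (-31 + 2*441)*(-12*⅑) = (-31 + 882)*(-4/3) = 851*(-4/3) = -3404/3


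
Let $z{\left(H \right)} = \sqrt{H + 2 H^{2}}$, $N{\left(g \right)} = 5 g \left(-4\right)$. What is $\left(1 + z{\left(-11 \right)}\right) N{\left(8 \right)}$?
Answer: $-160 - 160 \sqrt{231} \approx -2591.8$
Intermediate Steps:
$N{\left(g \right)} = - 20 g$
$\left(1 + z{\left(-11 \right)}\right) N{\left(8 \right)} = \left(1 + \sqrt{- 11 \left(1 + 2 \left(-11\right)\right)}\right) \left(\left(-20\right) 8\right) = \left(1 + \sqrt{- 11 \left(1 - 22\right)}\right) \left(-160\right) = \left(1 + \sqrt{\left(-11\right) \left(-21\right)}\right) \left(-160\right) = \left(1 + \sqrt{231}\right) \left(-160\right) = -160 - 160 \sqrt{231}$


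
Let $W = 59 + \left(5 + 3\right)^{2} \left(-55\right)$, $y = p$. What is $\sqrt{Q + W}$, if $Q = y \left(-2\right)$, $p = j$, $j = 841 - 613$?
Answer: $i \sqrt{3917} \approx 62.586 i$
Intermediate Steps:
$j = 228$ ($j = 841 - 613 = 228$)
$p = 228$
$y = 228$
$Q = -456$ ($Q = 228 \left(-2\right) = -456$)
$W = -3461$ ($W = 59 + 8^{2} \left(-55\right) = 59 + 64 \left(-55\right) = 59 - 3520 = -3461$)
$\sqrt{Q + W} = \sqrt{-456 - 3461} = \sqrt{-3917} = i \sqrt{3917}$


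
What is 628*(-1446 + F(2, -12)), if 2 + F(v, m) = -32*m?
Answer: -668192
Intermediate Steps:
F(v, m) = -2 - 32*m
628*(-1446 + F(2, -12)) = 628*(-1446 + (-2 - 32*(-12))) = 628*(-1446 + (-2 + 384)) = 628*(-1446 + 382) = 628*(-1064) = -668192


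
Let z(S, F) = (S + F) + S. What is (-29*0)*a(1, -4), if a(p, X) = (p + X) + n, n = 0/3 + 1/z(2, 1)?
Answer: 0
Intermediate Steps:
z(S, F) = F + 2*S (z(S, F) = (F + S) + S = F + 2*S)
n = ⅕ (n = 0/3 + 1/(1 + 2*2) = 0*(⅓) + 1/(1 + 4) = 0 + 1/5 = 0 + 1*(⅕) = 0 + ⅕ = ⅕ ≈ 0.20000)
a(p, X) = ⅕ + X + p (a(p, X) = (p + X) + ⅕ = (X + p) + ⅕ = ⅕ + X + p)
(-29*0)*a(1, -4) = (-29*0)*(⅕ - 4 + 1) = 0*(-14/5) = 0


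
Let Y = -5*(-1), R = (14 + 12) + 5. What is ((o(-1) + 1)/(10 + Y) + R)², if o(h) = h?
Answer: 961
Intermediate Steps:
R = 31 (R = 26 + 5 = 31)
Y = 5
((o(-1) + 1)/(10 + Y) + R)² = ((-1 + 1)/(10 + 5) + 31)² = (0/15 + 31)² = (0*(1/15) + 31)² = (0 + 31)² = 31² = 961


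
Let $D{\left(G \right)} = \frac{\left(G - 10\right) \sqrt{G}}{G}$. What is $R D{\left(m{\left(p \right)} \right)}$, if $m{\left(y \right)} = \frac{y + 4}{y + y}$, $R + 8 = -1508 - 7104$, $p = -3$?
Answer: $- \frac{262910 i \sqrt{6}}{3} \approx - 2.1467 \cdot 10^{5} i$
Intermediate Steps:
$R = -8620$ ($R = -8 - 8612 = -8620$)
$m{\left(y \right)} = \frac{4 + y}{2 y}$
$D{\left(G \right)} = \frac{-10 + G}{\sqrt{G}}$ ($D{\left(G \right)} = \frac{\left(-10 + G\right) \sqrt{G}}{G} = \frac{\sqrt{G} \left(-10 + G\right)}{G} = \frac{-10 + G}{\sqrt{G}}$)
$R D{\left(m{\left(p \right)} \right)} = - 8620 \frac{-10 + \frac{4 - 3}{2 \left(-3\right)}}{\frac{1}{2} \sqrt{2} \sqrt{4 - 3} \frac{i \sqrt{3}}{3}} = - 8620 \frac{-10 + \frac{1}{2} \left(- \frac{1}{3}\right) 1}{\frac{1}{6} i \sqrt{6}} = - 8620 \frac{-10 - \frac{1}{6}}{\frac{1}{6} i \sqrt{6}} = - 8620 - i \sqrt{6} \left(- \frac{61}{6}\right) = - 8620 \frac{61 i \sqrt{6}}{6} = - \frac{262910 i \sqrt{6}}{3}$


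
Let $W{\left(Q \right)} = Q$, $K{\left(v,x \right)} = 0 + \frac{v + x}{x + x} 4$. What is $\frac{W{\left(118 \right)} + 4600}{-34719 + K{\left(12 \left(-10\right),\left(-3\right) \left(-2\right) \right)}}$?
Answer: $- \frac{4718}{34757} \approx -0.13574$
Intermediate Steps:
$K{\left(v,x \right)} = \frac{2 \left(v + x\right)}{x}$ ($K{\left(v,x \right)} = 0 + \frac{v + x}{2 x} 4 = 0 + \frac{2 \left(v + x\right)}{x} = \frac{2 \left(v + x\right)}{x}$)
$\frac{W{\left(118 \right)} + 4600}{-34719 + K{\left(12 \left(-10\right),\left(-3\right) \left(-2\right) \right)}} = \frac{118 + 4600}{-34719 + \left(2 + \frac{2 \cdot 12 \left(-10\right)}{\left(-3\right) \left(-2\right)}\right)} = \frac{4718}{-34719 + \left(2 + 2 \left(-120\right) \frac{1}{6}\right)} = \frac{4718}{-34719 + \left(2 - 40\right)} = \frac{4718}{-34719 - 38} = \frac{4718}{-34757} = 4718 \left(- \frac{1}{34757}\right) = - \frac{4718}{34757}$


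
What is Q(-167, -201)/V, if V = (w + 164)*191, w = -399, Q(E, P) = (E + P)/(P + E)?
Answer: -1/44885 ≈ -2.2279e-5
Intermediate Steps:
Q(E, P) = 1 (Q(E, P) = (E + P)/(E + P) = 1)
V = -44885 (V = (-399 + 164)*191 = -235*191 = -44885)
Q(-167, -201)/V = 1/(-44885) = 1*(-1/44885) = -1/44885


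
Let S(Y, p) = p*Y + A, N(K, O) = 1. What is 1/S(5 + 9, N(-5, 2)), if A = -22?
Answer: -1/8 ≈ -0.12500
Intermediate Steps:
S(Y, p) = -22 + Y*p (S(Y, p) = p*Y - 22 = Y*p - 22 = -22 + Y*p)
1/S(5 + 9, N(-5, 2)) = 1/(-22 + (5 + 9)*1) = 1/(-22 + 14*1) = 1/(-22 + 14) = 1/(-8) = -1/8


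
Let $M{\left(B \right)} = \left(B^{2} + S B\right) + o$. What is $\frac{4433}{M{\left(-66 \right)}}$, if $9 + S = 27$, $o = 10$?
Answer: $\frac{4433}{3178} \approx 1.3949$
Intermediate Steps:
$S = 18$ ($S = -9 + 27 = 18$)
$M{\left(B \right)} = 10 + B^{2} + 18 B$ ($M{\left(B \right)} = \left(B^{2} + 18 B\right) + 10 = 10 + B^{2} + 18 B$)
$\frac{4433}{M{\left(-66 \right)}} = \frac{4433}{10 + \left(-66\right)^{2} + 18 \left(-66\right)} = \frac{4433}{10 + 4356 - 1188} = \frac{4433}{3178}$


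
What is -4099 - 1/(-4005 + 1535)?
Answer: -10124529/2470 ≈ -4099.0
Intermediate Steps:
-4099 - 1/(-4005 + 1535) = -4099 - 1/(-2470) = -4099 - 1*(-1/2470) = -4099 + 1/2470 = -10124529/2470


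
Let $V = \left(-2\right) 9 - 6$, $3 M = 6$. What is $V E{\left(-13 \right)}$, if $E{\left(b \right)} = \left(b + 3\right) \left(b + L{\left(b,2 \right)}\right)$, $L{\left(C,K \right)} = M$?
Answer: $-2640$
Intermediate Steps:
$M = 2$ ($M = \frac{1}{3} \cdot 6 = 2$)
$L{\left(C,K \right)} = 2$
$E{\left(b \right)} = \left(2 + b\right) \left(3 + b\right)$ ($E{\left(b \right)} = \left(b + 3\right) \left(b + 2\right) = \left(3 + b\right) \left(2 + b\right) = \left(2 + b\right) \left(3 + b\right)$)
$V = -24$ ($V = -18 - 6 = -24$)
$V E{\left(-13 \right)} = - 24 \left(6 + \left(-13\right)^{2} + 5 \left(-13\right)\right) = - 24 \left(6 + 169 - 65\right) = \left(-24\right) 110 = -2640$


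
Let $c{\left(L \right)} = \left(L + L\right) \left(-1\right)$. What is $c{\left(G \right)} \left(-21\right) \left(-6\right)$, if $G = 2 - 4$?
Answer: $504$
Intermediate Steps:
$G = -2$
$c{\left(L \right)} = - 2 L$ ($c{\left(L \right)} = 2 L \left(-1\right) = - 2 L$)
$c{\left(G \right)} \left(-21\right) \left(-6\right) = \left(-2\right) \left(-2\right) \left(-21\right) \left(-6\right) = 4 \left(-21\right) \left(-6\right) = \left(-84\right) \left(-6\right) = 504$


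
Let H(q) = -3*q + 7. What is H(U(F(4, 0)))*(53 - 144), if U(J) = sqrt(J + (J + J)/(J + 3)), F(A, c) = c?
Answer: -637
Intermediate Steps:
U(J) = sqrt(J + 2*J/(3 + J)) (U(J) = sqrt(J + (2*J)/(3 + J)) = sqrt(J + 2*J/(3 + J)))
H(q) = 7 - 3*q
H(U(F(4, 0)))*(53 - 144) = (7 - 3*sqrt(0*(5 + 0)/(3 + 0)))*(53 - 144) = (7 - 3*sqrt(0*5/3))*(-91) = (7 - 3*sqrt(0*(1/3)*5))*(-91) = (7 - 3*sqrt(0))*(-91) = (7 - 3*0)*(-91) = (7 + 0)*(-91) = 7*(-91) = -637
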